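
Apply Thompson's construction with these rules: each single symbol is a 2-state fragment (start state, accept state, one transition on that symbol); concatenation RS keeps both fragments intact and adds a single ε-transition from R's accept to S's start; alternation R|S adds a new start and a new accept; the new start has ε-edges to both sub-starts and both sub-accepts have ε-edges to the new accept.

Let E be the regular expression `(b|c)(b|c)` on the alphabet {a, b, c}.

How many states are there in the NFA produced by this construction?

12

Per subexpression:
Each of the 4 symbol leaves contributes a 2-state fragment.
  b|c — 6 states
  b|c — 6 states
  (b|c)(b|c) — 12 states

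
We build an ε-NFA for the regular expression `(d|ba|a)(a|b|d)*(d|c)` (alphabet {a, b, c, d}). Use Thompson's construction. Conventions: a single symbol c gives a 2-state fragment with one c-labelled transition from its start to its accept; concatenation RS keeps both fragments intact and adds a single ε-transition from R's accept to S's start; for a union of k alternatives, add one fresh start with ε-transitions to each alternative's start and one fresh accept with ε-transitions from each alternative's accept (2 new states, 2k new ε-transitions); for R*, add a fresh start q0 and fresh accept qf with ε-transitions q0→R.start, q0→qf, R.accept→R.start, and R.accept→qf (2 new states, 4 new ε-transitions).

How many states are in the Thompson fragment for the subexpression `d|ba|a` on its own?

10

Fragment for `d|ba|a`:
Each of the 4 symbol leaves contributes a 2-state fragment.
  ba → 4 states
  d|ba|a → 10 states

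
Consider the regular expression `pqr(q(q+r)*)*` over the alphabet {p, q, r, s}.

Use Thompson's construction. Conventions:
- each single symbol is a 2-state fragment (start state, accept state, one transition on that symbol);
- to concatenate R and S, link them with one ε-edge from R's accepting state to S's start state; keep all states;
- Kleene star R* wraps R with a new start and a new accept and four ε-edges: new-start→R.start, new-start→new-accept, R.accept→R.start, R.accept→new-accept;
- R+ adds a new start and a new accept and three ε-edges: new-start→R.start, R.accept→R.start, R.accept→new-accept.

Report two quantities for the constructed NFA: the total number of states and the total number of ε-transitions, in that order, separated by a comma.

By structural recursion:
Each of the 6 symbol leaves contributes 2 states and 0 ε-transitions.
  q+ — 4 states, 3 ε-transitions
  q+r — 6 states, 4 ε-transitions
  (q+r)* — 8 states, 8 ε-transitions
  q(q+r)* — 10 states, 9 ε-transitions
  (q(q+r)*)* — 12 states, 13 ε-transitions
  pqr(q(q+r)*)* — 18 states, 16 ε-transitions

18, 16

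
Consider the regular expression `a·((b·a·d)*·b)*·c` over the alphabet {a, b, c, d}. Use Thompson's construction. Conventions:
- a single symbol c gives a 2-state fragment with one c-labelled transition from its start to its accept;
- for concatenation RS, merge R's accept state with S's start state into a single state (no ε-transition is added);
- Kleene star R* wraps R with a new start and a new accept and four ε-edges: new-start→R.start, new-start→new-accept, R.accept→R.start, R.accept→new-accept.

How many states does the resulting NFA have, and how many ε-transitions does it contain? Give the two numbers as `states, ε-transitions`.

Bottom-up over the parse tree:
Each of the 6 symbol leaves contributes 2 states and 0 ε-transitions.
  b·a·d — 4 states, 0 ε-transitions
  (b·a·d)* — 6 states, 4 ε-transitions
  (b·a·d)*·b — 7 states, 4 ε-transitions
  ((b·a·d)*·b)* — 9 states, 8 ε-transitions
  a·((b·a·d)*·b)*·c — 11 states, 8 ε-transitions

11, 8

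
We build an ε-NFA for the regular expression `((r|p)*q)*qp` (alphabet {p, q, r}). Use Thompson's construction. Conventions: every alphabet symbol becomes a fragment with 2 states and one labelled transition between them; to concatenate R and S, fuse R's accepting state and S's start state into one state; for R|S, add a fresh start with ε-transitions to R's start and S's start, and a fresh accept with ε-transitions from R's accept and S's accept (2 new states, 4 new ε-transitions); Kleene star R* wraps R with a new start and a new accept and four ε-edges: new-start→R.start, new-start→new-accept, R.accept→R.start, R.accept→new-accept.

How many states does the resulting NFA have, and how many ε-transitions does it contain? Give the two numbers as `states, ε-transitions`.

13, 12

Building bottom-up:
Each of the 5 symbol leaves contributes 2 states and 0 ε-transitions.
  r|p — 6 states, 4 ε-transitions
  (r|p)* — 8 states, 8 ε-transitions
  (r|p)*q — 9 states, 8 ε-transitions
  ((r|p)*q)* — 11 states, 12 ε-transitions
  ((r|p)*q)*qp — 13 states, 12 ε-transitions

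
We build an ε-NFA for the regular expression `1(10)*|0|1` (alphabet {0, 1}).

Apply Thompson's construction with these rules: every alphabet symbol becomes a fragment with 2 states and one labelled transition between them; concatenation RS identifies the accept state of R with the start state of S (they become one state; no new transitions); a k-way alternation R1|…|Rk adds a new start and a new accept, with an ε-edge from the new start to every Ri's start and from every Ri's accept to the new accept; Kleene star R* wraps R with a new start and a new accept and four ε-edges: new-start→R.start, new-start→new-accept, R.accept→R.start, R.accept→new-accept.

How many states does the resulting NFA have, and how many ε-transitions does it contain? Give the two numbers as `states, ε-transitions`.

Building bottom-up:
Each of the 5 symbol leaves contributes 2 states and 0 ε-transitions.
  10 — 3 states, 0 ε-transitions
  (10)* — 5 states, 4 ε-transitions
  1(10)* — 6 states, 4 ε-transitions
  1(10)*|0|1 — 12 states, 10 ε-transitions

12, 10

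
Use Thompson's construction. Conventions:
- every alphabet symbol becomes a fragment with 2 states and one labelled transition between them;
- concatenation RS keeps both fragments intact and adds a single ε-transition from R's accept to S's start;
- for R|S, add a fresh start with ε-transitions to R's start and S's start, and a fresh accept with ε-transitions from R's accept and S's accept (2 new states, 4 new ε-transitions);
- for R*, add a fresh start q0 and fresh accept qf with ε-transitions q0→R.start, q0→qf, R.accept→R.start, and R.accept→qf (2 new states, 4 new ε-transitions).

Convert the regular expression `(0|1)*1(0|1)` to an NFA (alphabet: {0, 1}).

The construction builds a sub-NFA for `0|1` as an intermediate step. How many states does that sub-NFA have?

6

Fragment for `0|1`:
Each of the 2 symbol leaves contributes a 2-state fragment.
  0|1 : 6 states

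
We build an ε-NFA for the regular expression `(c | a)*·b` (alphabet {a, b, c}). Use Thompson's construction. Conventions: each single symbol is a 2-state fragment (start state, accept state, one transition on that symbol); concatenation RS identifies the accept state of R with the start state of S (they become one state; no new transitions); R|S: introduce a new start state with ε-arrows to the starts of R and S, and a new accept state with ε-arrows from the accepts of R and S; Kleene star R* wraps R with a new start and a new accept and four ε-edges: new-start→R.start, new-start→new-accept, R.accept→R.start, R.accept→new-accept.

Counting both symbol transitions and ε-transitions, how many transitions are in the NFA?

11

Recursing over subexpressions:
Each of the 3 symbol leaves contributes 1 transition (1 symbol, 0 ε).
  c | a → 6 transitions (2 symbol, 4 ε)
  (c | a)* → 10 transitions (2 symbol, 8 ε)
  (c | a)*·b → 11 transitions (3 symbol, 8 ε)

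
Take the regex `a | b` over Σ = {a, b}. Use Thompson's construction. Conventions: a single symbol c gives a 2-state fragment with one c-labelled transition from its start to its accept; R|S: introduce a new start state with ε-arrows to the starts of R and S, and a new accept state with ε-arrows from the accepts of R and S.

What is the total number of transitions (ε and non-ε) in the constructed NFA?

Building bottom-up:
Each of the 2 symbol leaves contributes 1 transition (1 symbol, 0 ε).
  a | b = 6 transitions (2 symbol, 4 ε)

6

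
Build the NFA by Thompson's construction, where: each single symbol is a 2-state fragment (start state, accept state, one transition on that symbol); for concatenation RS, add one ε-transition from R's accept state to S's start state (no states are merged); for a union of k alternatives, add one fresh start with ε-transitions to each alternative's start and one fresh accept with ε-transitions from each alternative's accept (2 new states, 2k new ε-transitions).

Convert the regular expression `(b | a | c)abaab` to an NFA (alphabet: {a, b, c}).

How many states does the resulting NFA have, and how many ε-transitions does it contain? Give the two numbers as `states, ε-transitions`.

By structural recursion:
Each of the 8 symbol leaves contributes 2 states and 0 ε-transitions.
  b | a | c → 8 states, 6 ε-transitions
  (b | a | c)abaab → 18 states, 11 ε-transitions

18, 11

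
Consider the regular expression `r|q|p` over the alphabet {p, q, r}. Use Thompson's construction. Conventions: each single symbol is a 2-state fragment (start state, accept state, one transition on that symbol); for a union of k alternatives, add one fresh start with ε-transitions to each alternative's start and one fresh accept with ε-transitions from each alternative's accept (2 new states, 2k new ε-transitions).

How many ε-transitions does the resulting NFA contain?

Recursing over subexpressions:
Each of the 3 symbol leaves contributes 0 ε-transitions.
  r|q|p : 6 ε-transitions

6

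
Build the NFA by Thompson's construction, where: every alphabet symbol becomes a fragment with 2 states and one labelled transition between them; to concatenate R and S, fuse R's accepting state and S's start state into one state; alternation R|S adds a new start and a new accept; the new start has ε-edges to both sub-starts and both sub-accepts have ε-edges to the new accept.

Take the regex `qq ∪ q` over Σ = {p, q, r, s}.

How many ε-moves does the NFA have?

4

By structural recursion:
Each of the 3 symbol leaves contributes 0 ε-transitions.
  qq = 0 ε-transitions
  qq ∪ q = 4 ε-transitions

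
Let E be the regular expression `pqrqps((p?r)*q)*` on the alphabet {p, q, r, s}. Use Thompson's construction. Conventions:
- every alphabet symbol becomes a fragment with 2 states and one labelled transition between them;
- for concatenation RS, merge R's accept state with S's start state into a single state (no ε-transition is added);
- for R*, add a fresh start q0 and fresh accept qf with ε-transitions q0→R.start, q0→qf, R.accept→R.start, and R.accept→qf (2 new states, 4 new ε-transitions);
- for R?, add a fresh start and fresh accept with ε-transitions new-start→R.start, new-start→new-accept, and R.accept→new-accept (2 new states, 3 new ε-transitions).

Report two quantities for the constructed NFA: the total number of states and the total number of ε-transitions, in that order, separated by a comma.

16, 11

Recursing over subexpressions:
Each of the 9 symbol leaves contributes 2 states and 0 ε-transitions.
  p? : 4 states, 3 ε-transitions
  p?r : 5 states, 3 ε-transitions
  (p?r)* : 7 states, 7 ε-transitions
  (p?r)*q : 8 states, 7 ε-transitions
  ((p?r)*q)* : 10 states, 11 ε-transitions
  pqrqps((p?r)*q)* : 16 states, 11 ε-transitions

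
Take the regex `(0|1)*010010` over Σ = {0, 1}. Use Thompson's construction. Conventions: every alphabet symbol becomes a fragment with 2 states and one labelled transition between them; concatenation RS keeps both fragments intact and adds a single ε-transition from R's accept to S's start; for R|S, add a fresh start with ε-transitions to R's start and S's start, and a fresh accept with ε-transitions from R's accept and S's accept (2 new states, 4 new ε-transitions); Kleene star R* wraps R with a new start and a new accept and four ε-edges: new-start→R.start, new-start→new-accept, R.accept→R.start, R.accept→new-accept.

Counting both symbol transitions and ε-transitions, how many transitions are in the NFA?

Per subexpression:
Each of the 8 symbol leaves contributes 1 transition (1 symbol, 0 ε).
  0|1 → 6 transitions (2 symbol, 4 ε)
  (0|1)* → 10 transitions (2 symbol, 8 ε)
  (0|1)*010010 → 22 transitions (8 symbol, 14 ε)

22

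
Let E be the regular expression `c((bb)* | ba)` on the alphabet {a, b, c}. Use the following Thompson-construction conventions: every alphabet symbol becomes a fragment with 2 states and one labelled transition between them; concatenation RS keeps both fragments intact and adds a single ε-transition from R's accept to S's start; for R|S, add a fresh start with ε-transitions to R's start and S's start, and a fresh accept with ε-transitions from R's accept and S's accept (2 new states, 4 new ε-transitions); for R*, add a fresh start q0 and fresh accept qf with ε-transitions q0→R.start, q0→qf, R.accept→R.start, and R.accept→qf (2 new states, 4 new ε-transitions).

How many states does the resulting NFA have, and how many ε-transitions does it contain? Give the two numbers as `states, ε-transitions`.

14, 11

Bottom-up over the parse tree:
Each of the 5 symbol leaves contributes 2 states and 0 ε-transitions.
  bb : 4 states, 1 ε-transition
  (bb)* : 6 states, 5 ε-transitions
  ba : 4 states, 1 ε-transition
  (bb)* | ba : 12 states, 10 ε-transitions
  c((bb)* | ba) : 14 states, 11 ε-transitions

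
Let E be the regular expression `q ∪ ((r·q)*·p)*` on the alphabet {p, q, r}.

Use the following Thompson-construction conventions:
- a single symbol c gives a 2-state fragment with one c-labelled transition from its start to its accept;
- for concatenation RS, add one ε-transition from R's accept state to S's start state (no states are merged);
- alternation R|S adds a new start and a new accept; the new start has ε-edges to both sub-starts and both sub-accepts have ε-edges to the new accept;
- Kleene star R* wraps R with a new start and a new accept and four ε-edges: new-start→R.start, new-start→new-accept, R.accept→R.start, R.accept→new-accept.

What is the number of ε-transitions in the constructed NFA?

14

Building bottom-up:
Each of the 4 symbol leaves contributes 0 ε-transitions.
  r·q → 1 ε-transition
  (r·q)* → 5 ε-transitions
  (r·q)*·p → 6 ε-transitions
  ((r·q)*·p)* → 10 ε-transitions
  q ∪ ((r·q)*·p)* → 14 ε-transitions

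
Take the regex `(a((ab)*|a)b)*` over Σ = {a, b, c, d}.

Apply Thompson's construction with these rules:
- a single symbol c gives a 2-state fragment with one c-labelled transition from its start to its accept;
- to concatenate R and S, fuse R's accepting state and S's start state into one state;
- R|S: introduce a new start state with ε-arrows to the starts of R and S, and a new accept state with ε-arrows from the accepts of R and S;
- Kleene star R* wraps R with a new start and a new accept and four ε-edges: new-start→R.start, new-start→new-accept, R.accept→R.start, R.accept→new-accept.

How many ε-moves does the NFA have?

12

Building bottom-up:
Each of the 5 symbol leaves contributes 0 ε-transitions.
  ab → 0 ε-transitions
  (ab)* → 4 ε-transitions
  (ab)*|a → 8 ε-transitions
  a((ab)*|a)b → 8 ε-transitions
  (a((ab)*|a)b)* → 12 ε-transitions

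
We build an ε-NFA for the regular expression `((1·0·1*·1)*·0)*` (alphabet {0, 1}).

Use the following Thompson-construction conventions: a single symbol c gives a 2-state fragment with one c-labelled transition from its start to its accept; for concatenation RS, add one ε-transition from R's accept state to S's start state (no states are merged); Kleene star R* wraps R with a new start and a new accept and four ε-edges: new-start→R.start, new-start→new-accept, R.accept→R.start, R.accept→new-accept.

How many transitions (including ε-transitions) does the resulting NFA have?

21

Bottom-up over the parse tree:
Each of the 5 symbol leaves contributes 1 transition (1 symbol, 0 ε).
  1* → 5 transitions (1 symbol, 4 ε)
  1·0·1*·1 → 11 transitions (4 symbol, 7 ε)
  (1·0·1*·1)* → 15 transitions (4 symbol, 11 ε)
  (1·0·1*·1)*·0 → 17 transitions (5 symbol, 12 ε)
  ((1·0·1*·1)*·0)* → 21 transitions (5 symbol, 16 ε)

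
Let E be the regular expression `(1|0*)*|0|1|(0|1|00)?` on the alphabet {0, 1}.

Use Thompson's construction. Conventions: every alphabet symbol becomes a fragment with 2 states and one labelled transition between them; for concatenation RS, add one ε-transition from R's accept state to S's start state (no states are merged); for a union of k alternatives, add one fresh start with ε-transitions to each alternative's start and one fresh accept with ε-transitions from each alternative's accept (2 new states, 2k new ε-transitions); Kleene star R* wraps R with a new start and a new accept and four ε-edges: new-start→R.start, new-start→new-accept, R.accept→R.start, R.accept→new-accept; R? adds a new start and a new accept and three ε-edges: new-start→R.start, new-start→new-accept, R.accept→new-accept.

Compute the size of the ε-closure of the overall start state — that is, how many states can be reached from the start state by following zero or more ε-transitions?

18

Compute the ε-closure size of each fragment's start state recursively; a symbol fragment's start has no outgoing ε-edge, so its closure is just itself (size 1).
  0* → the star's fresh start ε-reaches both the body's start and the fresh accept: |closure| = 2 + 1 = 3
  1|0* → |closure| = 1 (new start) + (1 + 3) + 1 (new accept, since some branch ε-reaches its own accept) = 6
  (1|0*)* → |closure| = 1 (new start) + 6 (body) + 1 (new accept) = 8
  00 → same as the first factor's closure: |closure| = 1
  0|1|00 → |closure| = 1 + 1 + 1 + 1 = 4 (the new accept is not ε-reachable since no branch accepts ε)
  (0|1|00)? → |closure| = 1 (new start) + 4 (body) + 1 (new accept, via ε) = 6
  (1|0*)*|0|1|(0|1|00)? → |closure| = 1 (new start) + (8 + 1 + 1 + 6) + 1 (new accept, since some branch ε-reaches its own accept) = 18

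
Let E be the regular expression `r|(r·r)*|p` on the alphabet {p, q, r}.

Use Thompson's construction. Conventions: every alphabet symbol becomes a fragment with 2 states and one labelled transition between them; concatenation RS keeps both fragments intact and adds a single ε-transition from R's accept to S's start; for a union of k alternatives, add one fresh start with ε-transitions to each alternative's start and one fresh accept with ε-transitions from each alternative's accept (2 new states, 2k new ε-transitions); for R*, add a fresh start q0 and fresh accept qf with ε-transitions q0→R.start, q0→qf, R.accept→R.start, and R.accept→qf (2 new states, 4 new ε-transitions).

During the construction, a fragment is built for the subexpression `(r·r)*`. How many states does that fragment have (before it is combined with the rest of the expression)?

6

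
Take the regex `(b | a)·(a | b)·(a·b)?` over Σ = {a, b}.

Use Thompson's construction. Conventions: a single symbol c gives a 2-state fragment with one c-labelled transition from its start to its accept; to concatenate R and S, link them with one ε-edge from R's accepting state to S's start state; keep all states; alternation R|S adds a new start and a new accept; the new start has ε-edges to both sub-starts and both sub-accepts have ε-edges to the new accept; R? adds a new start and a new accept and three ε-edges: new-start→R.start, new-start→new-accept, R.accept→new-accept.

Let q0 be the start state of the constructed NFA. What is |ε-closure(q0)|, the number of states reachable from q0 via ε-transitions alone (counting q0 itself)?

3

Work bottom-up. For each fragment F, track |ε-closure(F.start)| and whether F's accept lies in that closure (i.e. whether F accepts ε). A single-symbol fragment has closure size 1 and does not accept ε.
  b | a → new start ε-reaches every alternative's start; none of them accept ε, so the new accept is not reached: C = 1 + 1 + 1 = 3
  a | b → C = 1 + 1 + 1 = 3 (the new accept is not ε-reachable since no branch accepts ε)
  a·b → C equals the left operand's closure size = 1 (its accept is not ε-reachable, so the closure stops there)
  (a·b)? → C = 1 (new start) + 1 (body) + 1 (new accept, via ε) = 3
  (b | a)·(a | b)·(a·b)? → C equals the left operand's closure size = 3 (its accept is not ε-reachable, so the closure stops there)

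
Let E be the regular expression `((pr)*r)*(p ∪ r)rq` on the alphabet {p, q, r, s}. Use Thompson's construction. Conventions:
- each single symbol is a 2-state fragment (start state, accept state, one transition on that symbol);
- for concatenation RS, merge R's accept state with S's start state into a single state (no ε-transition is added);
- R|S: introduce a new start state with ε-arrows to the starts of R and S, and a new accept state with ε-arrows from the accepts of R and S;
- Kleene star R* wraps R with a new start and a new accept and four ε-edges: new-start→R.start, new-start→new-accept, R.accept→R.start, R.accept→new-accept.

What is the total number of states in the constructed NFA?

By structural recursion:
Each of the 7 symbol leaves contributes a 2-state fragment.
  pr — 3 states
  (pr)* — 5 states
  (pr)*r — 6 states
  ((pr)*r)* — 8 states
  p ∪ r — 6 states
  ((pr)*r)*(p ∪ r)rq — 15 states

15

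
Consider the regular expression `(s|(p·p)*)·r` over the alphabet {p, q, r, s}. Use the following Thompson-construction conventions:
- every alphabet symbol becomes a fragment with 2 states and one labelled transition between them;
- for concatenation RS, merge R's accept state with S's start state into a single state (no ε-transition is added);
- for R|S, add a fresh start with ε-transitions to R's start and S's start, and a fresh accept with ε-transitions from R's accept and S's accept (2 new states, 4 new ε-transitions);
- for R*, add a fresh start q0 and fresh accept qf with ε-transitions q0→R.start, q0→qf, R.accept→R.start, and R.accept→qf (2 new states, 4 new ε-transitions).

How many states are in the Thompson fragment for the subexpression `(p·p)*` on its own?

5

Fragment for `(p·p)*`:
Each of the 2 symbol leaves contributes a 2-state fragment.
  p·p : 3 states
  (p·p)* : 5 states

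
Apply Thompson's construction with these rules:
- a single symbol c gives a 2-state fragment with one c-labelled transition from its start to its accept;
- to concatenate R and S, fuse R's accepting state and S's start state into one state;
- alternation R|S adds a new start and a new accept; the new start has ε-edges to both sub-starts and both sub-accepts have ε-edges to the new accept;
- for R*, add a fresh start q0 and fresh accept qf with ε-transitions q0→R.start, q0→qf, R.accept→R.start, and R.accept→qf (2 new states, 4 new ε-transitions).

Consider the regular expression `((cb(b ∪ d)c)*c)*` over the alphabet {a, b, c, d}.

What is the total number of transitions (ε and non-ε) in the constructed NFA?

By structural recursion:
Each of the 6 symbol leaves contributes 1 transition (1 symbol, 0 ε).
  b ∪ d — 6 transitions (2 symbol, 4 ε)
  cb(b ∪ d)c — 9 transitions (5 symbol, 4 ε)
  (cb(b ∪ d)c)* — 13 transitions (5 symbol, 8 ε)
  (cb(b ∪ d)c)*c — 14 transitions (6 symbol, 8 ε)
  ((cb(b ∪ d)c)*c)* — 18 transitions (6 symbol, 12 ε)

18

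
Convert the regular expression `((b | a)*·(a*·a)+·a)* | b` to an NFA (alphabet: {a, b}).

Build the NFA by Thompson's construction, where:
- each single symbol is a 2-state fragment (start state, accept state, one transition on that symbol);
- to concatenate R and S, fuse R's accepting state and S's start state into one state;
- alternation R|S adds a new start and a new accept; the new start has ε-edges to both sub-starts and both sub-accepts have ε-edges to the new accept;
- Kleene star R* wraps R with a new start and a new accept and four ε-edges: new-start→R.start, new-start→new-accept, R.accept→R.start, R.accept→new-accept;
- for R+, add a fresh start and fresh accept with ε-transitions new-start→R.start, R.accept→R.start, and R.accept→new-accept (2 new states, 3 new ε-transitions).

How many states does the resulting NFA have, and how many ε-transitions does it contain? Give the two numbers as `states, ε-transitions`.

Bottom-up over the parse tree:
Each of the 6 symbol leaves contributes 2 states and 0 ε-transitions.
  b | a = 6 states, 4 ε-transitions
  (b | a)* = 8 states, 8 ε-transitions
  a* = 4 states, 4 ε-transitions
  a*·a = 5 states, 4 ε-transitions
  (a*·a)+ = 7 states, 7 ε-transitions
  (b | a)*·(a*·a)+·a = 15 states, 15 ε-transitions
  ((b | a)*·(a*·a)+·a)* = 17 states, 19 ε-transitions
  ((b | a)*·(a*·a)+·a)* | b = 21 states, 23 ε-transitions

21, 23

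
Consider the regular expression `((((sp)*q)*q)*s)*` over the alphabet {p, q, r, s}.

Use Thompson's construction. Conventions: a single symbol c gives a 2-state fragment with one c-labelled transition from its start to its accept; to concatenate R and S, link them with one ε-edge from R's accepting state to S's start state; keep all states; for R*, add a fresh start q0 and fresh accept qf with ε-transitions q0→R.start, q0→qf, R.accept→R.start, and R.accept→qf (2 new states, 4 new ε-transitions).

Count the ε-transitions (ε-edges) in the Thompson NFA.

Per subexpression:
Each of the 5 symbol leaves contributes 0 ε-transitions.
  sp — 1 ε-transition
  (sp)* — 5 ε-transitions
  (sp)*q — 6 ε-transitions
  ((sp)*q)* — 10 ε-transitions
  ((sp)*q)*q — 11 ε-transitions
  (((sp)*q)*q)* — 15 ε-transitions
  (((sp)*q)*q)*s — 16 ε-transitions
  ((((sp)*q)*q)*s)* — 20 ε-transitions

20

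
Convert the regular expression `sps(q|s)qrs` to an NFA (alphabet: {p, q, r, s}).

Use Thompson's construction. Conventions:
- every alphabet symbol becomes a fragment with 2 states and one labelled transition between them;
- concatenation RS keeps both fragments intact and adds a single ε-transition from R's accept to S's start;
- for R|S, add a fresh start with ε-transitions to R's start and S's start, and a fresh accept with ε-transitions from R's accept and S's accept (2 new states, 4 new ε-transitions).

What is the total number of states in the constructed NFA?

Building bottom-up:
Each of the 8 symbol leaves contributes a 2-state fragment.
  q|s = 6 states
  sps(q|s)qrs = 18 states

18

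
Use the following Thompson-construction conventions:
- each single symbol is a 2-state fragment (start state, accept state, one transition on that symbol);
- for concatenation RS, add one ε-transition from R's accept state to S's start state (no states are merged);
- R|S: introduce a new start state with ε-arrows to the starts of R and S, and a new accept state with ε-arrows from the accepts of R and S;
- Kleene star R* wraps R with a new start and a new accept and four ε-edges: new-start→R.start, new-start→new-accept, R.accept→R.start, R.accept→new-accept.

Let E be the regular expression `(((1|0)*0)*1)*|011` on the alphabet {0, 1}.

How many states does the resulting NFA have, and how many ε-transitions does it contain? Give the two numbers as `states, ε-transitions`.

Recursing over subexpressions:
Each of the 7 symbol leaves contributes 2 states and 0 ε-transitions.
  1|0 = 6 states, 4 ε-transitions
  (1|0)* = 8 states, 8 ε-transitions
  (1|0)*0 = 10 states, 9 ε-transitions
  ((1|0)*0)* = 12 states, 13 ε-transitions
  ((1|0)*0)*1 = 14 states, 14 ε-transitions
  (((1|0)*0)*1)* = 16 states, 18 ε-transitions
  011 = 6 states, 2 ε-transitions
  (((1|0)*0)*1)*|011 = 24 states, 24 ε-transitions

24, 24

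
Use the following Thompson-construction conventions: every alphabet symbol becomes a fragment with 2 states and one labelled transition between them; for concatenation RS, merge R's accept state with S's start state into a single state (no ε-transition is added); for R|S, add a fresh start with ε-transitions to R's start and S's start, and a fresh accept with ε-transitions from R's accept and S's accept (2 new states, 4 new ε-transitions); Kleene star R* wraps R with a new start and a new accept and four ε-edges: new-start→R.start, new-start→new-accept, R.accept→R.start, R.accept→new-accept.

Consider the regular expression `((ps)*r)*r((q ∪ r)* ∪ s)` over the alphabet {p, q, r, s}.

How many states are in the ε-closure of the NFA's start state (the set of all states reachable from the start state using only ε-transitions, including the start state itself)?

5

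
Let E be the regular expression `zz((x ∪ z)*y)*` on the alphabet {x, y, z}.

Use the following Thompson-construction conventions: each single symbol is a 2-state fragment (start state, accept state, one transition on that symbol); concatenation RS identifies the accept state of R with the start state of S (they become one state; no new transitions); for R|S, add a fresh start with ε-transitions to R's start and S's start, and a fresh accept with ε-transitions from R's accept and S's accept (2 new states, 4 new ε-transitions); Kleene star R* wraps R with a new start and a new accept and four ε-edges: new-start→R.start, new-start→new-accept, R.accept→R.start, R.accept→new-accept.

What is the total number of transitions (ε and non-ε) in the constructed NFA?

By structural recursion:
Each of the 5 symbol leaves contributes 1 transition (1 symbol, 0 ε).
  x ∪ z — 6 transitions (2 symbol, 4 ε)
  (x ∪ z)* — 10 transitions (2 symbol, 8 ε)
  (x ∪ z)*y — 11 transitions (3 symbol, 8 ε)
  ((x ∪ z)*y)* — 15 transitions (3 symbol, 12 ε)
  zz((x ∪ z)*y)* — 17 transitions (5 symbol, 12 ε)

17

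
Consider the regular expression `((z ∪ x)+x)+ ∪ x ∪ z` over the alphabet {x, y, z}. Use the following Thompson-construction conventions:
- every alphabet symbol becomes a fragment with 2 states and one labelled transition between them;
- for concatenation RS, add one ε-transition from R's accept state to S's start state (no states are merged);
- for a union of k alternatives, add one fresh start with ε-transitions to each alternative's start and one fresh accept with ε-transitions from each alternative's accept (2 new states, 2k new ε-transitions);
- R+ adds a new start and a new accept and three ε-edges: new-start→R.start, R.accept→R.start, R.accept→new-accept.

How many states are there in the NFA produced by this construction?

Bottom-up over the parse tree:
Each of the 5 symbol leaves contributes a 2-state fragment.
  z ∪ x → 6 states
  (z ∪ x)+ → 8 states
  (z ∪ x)+x → 10 states
  ((z ∪ x)+x)+ → 12 states
  ((z ∪ x)+x)+ ∪ x ∪ z → 18 states

18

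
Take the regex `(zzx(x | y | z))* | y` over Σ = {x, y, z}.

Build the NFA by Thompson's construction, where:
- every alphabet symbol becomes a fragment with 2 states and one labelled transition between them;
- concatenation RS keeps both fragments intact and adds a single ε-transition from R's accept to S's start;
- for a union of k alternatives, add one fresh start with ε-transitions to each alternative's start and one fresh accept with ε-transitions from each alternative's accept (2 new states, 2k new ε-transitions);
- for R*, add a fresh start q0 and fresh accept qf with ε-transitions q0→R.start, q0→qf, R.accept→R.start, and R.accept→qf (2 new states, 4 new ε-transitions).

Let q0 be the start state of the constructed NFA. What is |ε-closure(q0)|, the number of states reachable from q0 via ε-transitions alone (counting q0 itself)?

6

Work bottom-up. For each fragment F, track |ε-closure(F.start)| and whether F's accept lies in that closure (i.e. whether F accepts ε). A single-symbol fragment has closure size 1 and does not accept ε.
  x | y | z → new start ε-reaches every alternative's start; none of them accept ε, so the new accept is not reached: |closure| = 1 + 1 + 1 + 1 = 4
  zzx(x | y | z) → |closure| equals the left operand's closure size = 1 (its accept is not ε-reachable, so the closure stops there)
  (zzx(x | y | z))* → new start has ε-edges to the inner start and to the new accept, so |closure| = 2 + 1 = 3
  (zzx(x | y | z))* | y → |closure| = 1 (new start) + (3 + 1) + 1 (new accept, since some branch ε-reaches its own accept) = 6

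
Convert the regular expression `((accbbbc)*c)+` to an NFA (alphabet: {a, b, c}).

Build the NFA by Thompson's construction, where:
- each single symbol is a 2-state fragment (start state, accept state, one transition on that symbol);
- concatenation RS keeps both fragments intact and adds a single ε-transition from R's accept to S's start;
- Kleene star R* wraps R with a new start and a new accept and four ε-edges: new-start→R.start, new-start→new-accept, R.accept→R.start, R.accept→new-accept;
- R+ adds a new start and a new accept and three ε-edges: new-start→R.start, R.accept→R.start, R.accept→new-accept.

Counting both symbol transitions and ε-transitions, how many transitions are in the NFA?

Bottom-up over the parse tree:
Each of the 8 symbol leaves contributes 1 transition (1 symbol, 0 ε).
  accbbbc = 13 transitions (7 symbol, 6 ε)
  (accbbbc)* = 17 transitions (7 symbol, 10 ε)
  (accbbbc)*c = 19 transitions (8 symbol, 11 ε)
  ((accbbbc)*c)+ = 22 transitions (8 symbol, 14 ε)

22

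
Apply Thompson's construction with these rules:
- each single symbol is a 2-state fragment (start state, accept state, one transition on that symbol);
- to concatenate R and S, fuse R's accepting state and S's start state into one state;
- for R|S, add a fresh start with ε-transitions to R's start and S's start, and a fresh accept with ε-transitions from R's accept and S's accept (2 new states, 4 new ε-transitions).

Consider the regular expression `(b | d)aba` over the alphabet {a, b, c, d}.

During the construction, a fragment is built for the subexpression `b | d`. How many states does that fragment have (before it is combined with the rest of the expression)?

6

Fragment for `b | d`:
Each of the 2 symbol leaves contributes a 2-state fragment.
  b | d : 6 states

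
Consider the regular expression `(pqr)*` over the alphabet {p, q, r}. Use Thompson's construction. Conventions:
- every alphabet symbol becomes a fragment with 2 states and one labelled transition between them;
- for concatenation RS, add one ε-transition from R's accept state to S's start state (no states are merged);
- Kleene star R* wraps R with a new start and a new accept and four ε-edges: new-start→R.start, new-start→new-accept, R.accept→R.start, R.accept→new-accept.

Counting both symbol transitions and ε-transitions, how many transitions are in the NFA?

9

Building bottom-up:
Each of the 3 symbol leaves contributes 1 transition (1 symbol, 0 ε).
  pqr = 5 transitions (3 symbol, 2 ε)
  (pqr)* = 9 transitions (3 symbol, 6 ε)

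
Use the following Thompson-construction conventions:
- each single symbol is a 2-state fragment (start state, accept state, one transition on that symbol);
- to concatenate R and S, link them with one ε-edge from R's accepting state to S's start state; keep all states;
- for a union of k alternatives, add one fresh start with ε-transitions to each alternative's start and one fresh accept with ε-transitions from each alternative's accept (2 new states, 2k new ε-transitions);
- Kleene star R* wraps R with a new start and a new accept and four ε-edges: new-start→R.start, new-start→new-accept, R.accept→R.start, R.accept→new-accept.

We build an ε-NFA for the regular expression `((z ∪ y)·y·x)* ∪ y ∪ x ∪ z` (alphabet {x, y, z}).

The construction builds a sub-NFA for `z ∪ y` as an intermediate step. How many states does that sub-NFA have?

Fragment for `z ∪ y`:
Each of the 2 symbol leaves contributes a 2-state fragment.
  z ∪ y : 6 states

6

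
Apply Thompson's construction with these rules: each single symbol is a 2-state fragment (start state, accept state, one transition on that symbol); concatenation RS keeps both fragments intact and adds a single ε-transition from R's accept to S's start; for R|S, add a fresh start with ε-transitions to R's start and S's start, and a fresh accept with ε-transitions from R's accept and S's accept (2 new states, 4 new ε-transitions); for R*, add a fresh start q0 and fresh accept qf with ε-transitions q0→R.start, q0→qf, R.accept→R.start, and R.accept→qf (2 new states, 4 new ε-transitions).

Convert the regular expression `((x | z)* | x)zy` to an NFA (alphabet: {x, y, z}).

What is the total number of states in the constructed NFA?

16

Per subexpression:
Each of the 5 symbol leaves contributes a 2-state fragment.
  x | z = 6 states
  (x | z)* = 8 states
  (x | z)* | x = 12 states
  ((x | z)* | x)zy = 16 states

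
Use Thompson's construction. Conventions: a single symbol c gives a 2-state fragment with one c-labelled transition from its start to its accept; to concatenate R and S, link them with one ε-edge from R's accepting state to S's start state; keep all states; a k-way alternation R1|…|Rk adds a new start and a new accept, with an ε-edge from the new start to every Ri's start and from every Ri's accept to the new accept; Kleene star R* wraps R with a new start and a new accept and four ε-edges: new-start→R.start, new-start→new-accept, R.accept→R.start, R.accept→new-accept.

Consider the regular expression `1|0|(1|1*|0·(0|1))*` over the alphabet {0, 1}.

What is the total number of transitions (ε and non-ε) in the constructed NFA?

32

Per subexpression:
Each of the 7 symbol leaves contributes 1 transition (1 symbol, 0 ε).
  1* : 5 transitions (1 symbol, 4 ε)
  0|1 : 6 transitions (2 symbol, 4 ε)
  0·(0|1) : 8 transitions (3 symbol, 5 ε)
  1|1*|0·(0|1) : 20 transitions (5 symbol, 15 ε)
  (1|1*|0·(0|1))* : 24 transitions (5 symbol, 19 ε)
  1|0|(1|1*|0·(0|1))* : 32 transitions (7 symbol, 25 ε)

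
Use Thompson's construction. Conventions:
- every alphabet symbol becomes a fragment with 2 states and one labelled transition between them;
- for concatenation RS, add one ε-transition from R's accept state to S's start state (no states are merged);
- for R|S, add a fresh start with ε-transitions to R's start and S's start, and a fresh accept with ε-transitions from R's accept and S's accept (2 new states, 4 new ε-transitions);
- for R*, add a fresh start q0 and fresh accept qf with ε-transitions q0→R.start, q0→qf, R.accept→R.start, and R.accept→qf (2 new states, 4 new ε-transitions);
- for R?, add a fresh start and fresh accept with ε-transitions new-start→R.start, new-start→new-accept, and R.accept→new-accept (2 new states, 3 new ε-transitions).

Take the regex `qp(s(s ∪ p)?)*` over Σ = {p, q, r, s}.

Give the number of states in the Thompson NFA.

Building bottom-up:
Each of the 5 symbol leaves contributes a 2-state fragment.
  s ∪ p → 6 states
  (s ∪ p)? → 8 states
  s(s ∪ p)? → 10 states
  (s(s ∪ p)?)* → 12 states
  qp(s(s ∪ p)?)* → 16 states

16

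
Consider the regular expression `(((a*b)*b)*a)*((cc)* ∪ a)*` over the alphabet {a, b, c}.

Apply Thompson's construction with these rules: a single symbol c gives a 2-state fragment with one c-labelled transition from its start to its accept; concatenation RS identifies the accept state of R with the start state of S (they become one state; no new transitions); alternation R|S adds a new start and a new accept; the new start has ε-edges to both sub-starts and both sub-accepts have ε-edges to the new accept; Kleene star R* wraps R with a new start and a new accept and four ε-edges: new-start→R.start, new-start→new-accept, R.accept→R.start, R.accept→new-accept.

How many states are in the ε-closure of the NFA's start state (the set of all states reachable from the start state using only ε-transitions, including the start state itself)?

Let C(F) = |ε-closure(F.start)| within fragment F, and note whether F accepts ε. Symbol fragments have C = 1 and do not accept ε. Then:
  a* : |ε-closure| = 1 (new start) + 1 (body) + 1 (new accept) = 3
  a*b : the left operand accepts ε, so the closure extends into the next operand (the shared merged state is already counted); |ε-closure| = 3 + (1−1) = 3
  (a*b)* : new start has ε-edges to the inner start and to the new accept, so |ε-closure| = 2 + 3 = 5
  (a*b)*b : |ε-closure| = 5 + (1−1) = 5 (closure spills across the concat boundary because the left factor accepts ε)
  ((a*b)*b)* : the star's fresh start ε-reaches both the body's start and the fresh accept: |ε-closure| = 2 + 5 = 7
  ((a*b)*b)*a : the left operand accepts ε, so the closure extends into the next operand (the shared merged state is already counted); |ε-closure| = 7 + (1−1) = 7
  (((a*b)*b)*a)* : |ε-closure| = 1 (new start) + 7 (body) + 1 (new accept) = 9
  cc : same as the first factor's closure: |ε-closure| = 1
  (cc)* : |ε-closure| = 1 (new start) + 1 (body) + 1 (new accept) = 3
  (cc)* ∪ a : new start ε-reaches every alternative's start; at least one alternative accepts ε, so the union's new accept is reached too: |ε-closure| = 1 + 3 + 1 + 1 = 6
  ((cc)* ∪ a)* : |ε-closure| = 1 (new start) + 6 (body) + 1 (new accept) = 8
  (((a*b)*b)*a)*((cc)* ∪ a)* : |ε-closure| = 9 + (8−1) = 16 (closure spills across the concat boundary because the left factor accepts ε)

16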